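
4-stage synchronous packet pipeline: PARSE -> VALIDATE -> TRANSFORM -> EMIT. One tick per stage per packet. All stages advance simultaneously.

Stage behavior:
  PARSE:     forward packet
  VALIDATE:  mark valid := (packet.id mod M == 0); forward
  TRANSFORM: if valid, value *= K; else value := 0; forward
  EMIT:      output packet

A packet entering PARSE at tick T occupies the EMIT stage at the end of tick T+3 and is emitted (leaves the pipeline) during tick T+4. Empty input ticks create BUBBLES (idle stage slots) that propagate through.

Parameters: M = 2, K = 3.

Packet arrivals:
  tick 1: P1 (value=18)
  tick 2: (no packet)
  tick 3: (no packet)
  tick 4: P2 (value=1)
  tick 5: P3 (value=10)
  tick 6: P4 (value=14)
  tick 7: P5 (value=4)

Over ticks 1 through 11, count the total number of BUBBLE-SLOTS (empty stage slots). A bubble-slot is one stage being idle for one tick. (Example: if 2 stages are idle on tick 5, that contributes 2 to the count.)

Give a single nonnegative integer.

Tick 1: [PARSE:P1(v=18,ok=F), VALIDATE:-, TRANSFORM:-, EMIT:-] out:-; bubbles=3
Tick 2: [PARSE:-, VALIDATE:P1(v=18,ok=F), TRANSFORM:-, EMIT:-] out:-; bubbles=3
Tick 3: [PARSE:-, VALIDATE:-, TRANSFORM:P1(v=0,ok=F), EMIT:-] out:-; bubbles=3
Tick 4: [PARSE:P2(v=1,ok=F), VALIDATE:-, TRANSFORM:-, EMIT:P1(v=0,ok=F)] out:-; bubbles=2
Tick 5: [PARSE:P3(v=10,ok=F), VALIDATE:P2(v=1,ok=T), TRANSFORM:-, EMIT:-] out:P1(v=0); bubbles=2
Tick 6: [PARSE:P4(v=14,ok=F), VALIDATE:P3(v=10,ok=F), TRANSFORM:P2(v=3,ok=T), EMIT:-] out:-; bubbles=1
Tick 7: [PARSE:P5(v=4,ok=F), VALIDATE:P4(v=14,ok=T), TRANSFORM:P3(v=0,ok=F), EMIT:P2(v=3,ok=T)] out:-; bubbles=0
Tick 8: [PARSE:-, VALIDATE:P5(v=4,ok=F), TRANSFORM:P4(v=42,ok=T), EMIT:P3(v=0,ok=F)] out:P2(v=3); bubbles=1
Tick 9: [PARSE:-, VALIDATE:-, TRANSFORM:P5(v=0,ok=F), EMIT:P4(v=42,ok=T)] out:P3(v=0); bubbles=2
Tick 10: [PARSE:-, VALIDATE:-, TRANSFORM:-, EMIT:P5(v=0,ok=F)] out:P4(v=42); bubbles=3
Tick 11: [PARSE:-, VALIDATE:-, TRANSFORM:-, EMIT:-] out:P5(v=0); bubbles=4
Total bubble-slots: 24

Answer: 24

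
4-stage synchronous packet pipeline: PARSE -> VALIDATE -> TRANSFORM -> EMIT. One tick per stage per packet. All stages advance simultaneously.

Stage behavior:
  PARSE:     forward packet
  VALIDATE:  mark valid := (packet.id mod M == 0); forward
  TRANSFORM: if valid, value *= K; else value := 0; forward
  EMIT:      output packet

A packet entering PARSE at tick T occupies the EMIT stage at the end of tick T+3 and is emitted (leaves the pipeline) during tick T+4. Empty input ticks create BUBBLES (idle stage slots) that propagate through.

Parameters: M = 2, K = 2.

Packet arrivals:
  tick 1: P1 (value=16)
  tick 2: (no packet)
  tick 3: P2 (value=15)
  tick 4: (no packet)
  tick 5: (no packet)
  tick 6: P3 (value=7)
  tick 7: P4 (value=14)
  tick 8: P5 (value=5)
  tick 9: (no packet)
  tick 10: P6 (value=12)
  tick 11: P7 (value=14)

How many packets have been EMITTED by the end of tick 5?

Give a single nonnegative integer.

Tick 1: [PARSE:P1(v=16,ok=F), VALIDATE:-, TRANSFORM:-, EMIT:-] out:-; in:P1
Tick 2: [PARSE:-, VALIDATE:P1(v=16,ok=F), TRANSFORM:-, EMIT:-] out:-; in:-
Tick 3: [PARSE:P2(v=15,ok=F), VALIDATE:-, TRANSFORM:P1(v=0,ok=F), EMIT:-] out:-; in:P2
Tick 4: [PARSE:-, VALIDATE:P2(v=15,ok=T), TRANSFORM:-, EMIT:P1(v=0,ok=F)] out:-; in:-
Tick 5: [PARSE:-, VALIDATE:-, TRANSFORM:P2(v=30,ok=T), EMIT:-] out:P1(v=0); in:-
Emitted by tick 5: ['P1']

Answer: 1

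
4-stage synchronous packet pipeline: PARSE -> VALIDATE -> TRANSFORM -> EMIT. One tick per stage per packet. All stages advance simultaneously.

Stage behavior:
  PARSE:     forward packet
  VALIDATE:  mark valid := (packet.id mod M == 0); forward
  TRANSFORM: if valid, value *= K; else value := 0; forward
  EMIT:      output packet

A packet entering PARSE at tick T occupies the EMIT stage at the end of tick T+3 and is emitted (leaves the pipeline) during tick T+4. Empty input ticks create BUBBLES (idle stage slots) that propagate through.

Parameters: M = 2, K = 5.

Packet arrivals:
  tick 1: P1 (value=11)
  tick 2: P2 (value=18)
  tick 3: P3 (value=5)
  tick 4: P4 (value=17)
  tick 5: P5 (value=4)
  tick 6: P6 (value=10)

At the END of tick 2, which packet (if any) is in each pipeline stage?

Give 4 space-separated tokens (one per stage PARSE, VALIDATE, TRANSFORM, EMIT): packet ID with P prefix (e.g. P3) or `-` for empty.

Answer: P2 P1 - -

Derivation:
Tick 1: [PARSE:P1(v=11,ok=F), VALIDATE:-, TRANSFORM:-, EMIT:-] out:-; in:P1
Tick 2: [PARSE:P2(v=18,ok=F), VALIDATE:P1(v=11,ok=F), TRANSFORM:-, EMIT:-] out:-; in:P2
At end of tick 2: ['P2', 'P1', '-', '-']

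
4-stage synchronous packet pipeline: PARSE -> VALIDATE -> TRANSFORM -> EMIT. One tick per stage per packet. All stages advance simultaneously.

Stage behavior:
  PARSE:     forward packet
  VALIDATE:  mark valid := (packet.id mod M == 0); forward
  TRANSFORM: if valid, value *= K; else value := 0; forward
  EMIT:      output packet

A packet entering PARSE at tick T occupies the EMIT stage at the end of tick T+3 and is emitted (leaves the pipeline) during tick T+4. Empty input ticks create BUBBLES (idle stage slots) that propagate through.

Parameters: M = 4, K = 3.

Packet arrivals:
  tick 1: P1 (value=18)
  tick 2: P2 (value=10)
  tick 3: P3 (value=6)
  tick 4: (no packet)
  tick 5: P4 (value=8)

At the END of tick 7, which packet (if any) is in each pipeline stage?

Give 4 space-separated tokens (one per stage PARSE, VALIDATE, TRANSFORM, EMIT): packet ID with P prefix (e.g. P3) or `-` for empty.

Answer: - - P4 -

Derivation:
Tick 1: [PARSE:P1(v=18,ok=F), VALIDATE:-, TRANSFORM:-, EMIT:-] out:-; in:P1
Tick 2: [PARSE:P2(v=10,ok=F), VALIDATE:P1(v=18,ok=F), TRANSFORM:-, EMIT:-] out:-; in:P2
Tick 3: [PARSE:P3(v=6,ok=F), VALIDATE:P2(v=10,ok=F), TRANSFORM:P1(v=0,ok=F), EMIT:-] out:-; in:P3
Tick 4: [PARSE:-, VALIDATE:P3(v=6,ok=F), TRANSFORM:P2(v=0,ok=F), EMIT:P1(v=0,ok=F)] out:-; in:-
Tick 5: [PARSE:P4(v=8,ok=F), VALIDATE:-, TRANSFORM:P3(v=0,ok=F), EMIT:P2(v=0,ok=F)] out:P1(v=0); in:P4
Tick 6: [PARSE:-, VALIDATE:P4(v=8,ok=T), TRANSFORM:-, EMIT:P3(v=0,ok=F)] out:P2(v=0); in:-
Tick 7: [PARSE:-, VALIDATE:-, TRANSFORM:P4(v=24,ok=T), EMIT:-] out:P3(v=0); in:-
At end of tick 7: ['-', '-', 'P4', '-']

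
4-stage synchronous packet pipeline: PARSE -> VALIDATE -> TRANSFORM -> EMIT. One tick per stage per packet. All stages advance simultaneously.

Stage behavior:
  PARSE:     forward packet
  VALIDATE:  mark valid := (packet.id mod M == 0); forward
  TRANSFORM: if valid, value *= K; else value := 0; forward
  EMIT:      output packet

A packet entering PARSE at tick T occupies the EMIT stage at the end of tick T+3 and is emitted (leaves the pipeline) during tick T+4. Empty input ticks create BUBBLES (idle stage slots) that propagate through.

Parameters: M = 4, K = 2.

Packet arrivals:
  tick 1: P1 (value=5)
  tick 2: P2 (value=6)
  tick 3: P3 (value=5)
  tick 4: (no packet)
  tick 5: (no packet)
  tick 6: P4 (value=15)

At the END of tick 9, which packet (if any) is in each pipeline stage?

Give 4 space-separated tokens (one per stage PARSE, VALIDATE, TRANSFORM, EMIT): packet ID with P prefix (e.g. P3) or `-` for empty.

Tick 1: [PARSE:P1(v=5,ok=F), VALIDATE:-, TRANSFORM:-, EMIT:-] out:-; in:P1
Tick 2: [PARSE:P2(v=6,ok=F), VALIDATE:P1(v=5,ok=F), TRANSFORM:-, EMIT:-] out:-; in:P2
Tick 3: [PARSE:P3(v=5,ok=F), VALIDATE:P2(v=6,ok=F), TRANSFORM:P1(v=0,ok=F), EMIT:-] out:-; in:P3
Tick 4: [PARSE:-, VALIDATE:P3(v=5,ok=F), TRANSFORM:P2(v=0,ok=F), EMIT:P1(v=0,ok=F)] out:-; in:-
Tick 5: [PARSE:-, VALIDATE:-, TRANSFORM:P3(v=0,ok=F), EMIT:P2(v=0,ok=F)] out:P1(v=0); in:-
Tick 6: [PARSE:P4(v=15,ok=F), VALIDATE:-, TRANSFORM:-, EMIT:P3(v=0,ok=F)] out:P2(v=0); in:P4
Tick 7: [PARSE:-, VALIDATE:P4(v=15,ok=T), TRANSFORM:-, EMIT:-] out:P3(v=0); in:-
Tick 8: [PARSE:-, VALIDATE:-, TRANSFORM:P4(v=30,ok=T), EMIT:-] out:-; in:-
Tick 9: [PARSE:-, VALIDATE:-, TRANSFORM:-, EMIT:P4(v=30,ok=T)] out:-; in:-
At end of tick 9: ['-', '-', '-', 'P4']

Answer: - - - P4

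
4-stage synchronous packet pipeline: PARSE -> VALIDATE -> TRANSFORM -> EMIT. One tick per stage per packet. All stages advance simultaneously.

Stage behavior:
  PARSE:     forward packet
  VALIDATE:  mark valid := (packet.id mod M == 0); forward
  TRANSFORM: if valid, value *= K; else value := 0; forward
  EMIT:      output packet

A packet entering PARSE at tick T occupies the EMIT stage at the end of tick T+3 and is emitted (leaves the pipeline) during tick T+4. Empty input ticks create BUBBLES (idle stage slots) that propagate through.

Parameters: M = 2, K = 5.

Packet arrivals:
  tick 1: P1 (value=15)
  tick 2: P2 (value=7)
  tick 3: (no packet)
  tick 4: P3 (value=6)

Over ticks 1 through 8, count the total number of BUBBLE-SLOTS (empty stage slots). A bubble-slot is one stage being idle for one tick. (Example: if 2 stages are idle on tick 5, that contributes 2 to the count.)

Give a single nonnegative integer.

Tick 1: [PARSE:P1(v=15,ok=F), VALIDATE:-, TRANSFORM:-, EMIT:-] out:-; bubbles=3
Tick 2: [PARSE:P2(v=7,ok=F), VALIDATE:P1(v=15,ok=F), TRANSFORM:-, EMIT:-] out:-; bubbles=2
Tick 3: [PARSE:-, VALIDATE:P2(v=7,ok=T), TRANSFORM:P1(v=0,ok=F), EMIT:-] out:-; bubbles=2
Tick 4: [PARSE:P3(v=6,ok=F), VALIDATE:-, TRANSFORM:P2(v=35,ok=T), EMIT:P1(v=0,ok=F)] out:-; bubbles=1
Tick 5: [PARSE:-, VALIDATE:P3(v=6,ok=F), TRANSFORM:-, EMIT:P2(v=35,ok=T)] out:P1(v=0); bubbles=2
Tick 6: [PARSE:-, VALIDATE:-, TRANSFORM:P3(v=0,ok=F), EMIT:-] out:P2(v=35); bubbles=3
Tick 7: [PARSE:-, VALIDATE:-, TRANSFORM:-, EMIT:P3(v=0,ok=F)] out:-; bubbles=3
Tick 8: [PARSE:-, VALIDATE:-, TRANSFORM:-, EMIT:-] out:P3(v=0); bubbles=4
Total bubble-slots: 20

Answer: 20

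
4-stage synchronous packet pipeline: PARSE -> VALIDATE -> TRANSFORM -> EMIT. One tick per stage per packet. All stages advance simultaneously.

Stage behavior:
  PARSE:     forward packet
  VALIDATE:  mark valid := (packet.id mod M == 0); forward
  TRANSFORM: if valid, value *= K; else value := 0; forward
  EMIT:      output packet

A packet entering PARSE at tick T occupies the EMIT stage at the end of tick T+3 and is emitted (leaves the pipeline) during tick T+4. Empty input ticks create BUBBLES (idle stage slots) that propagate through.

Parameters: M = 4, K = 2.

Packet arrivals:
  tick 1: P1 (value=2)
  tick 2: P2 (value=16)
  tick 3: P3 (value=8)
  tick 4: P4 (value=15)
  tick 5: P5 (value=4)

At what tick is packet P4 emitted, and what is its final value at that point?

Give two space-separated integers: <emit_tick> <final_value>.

Tick 1: [PARSE:P1(v=2,ok=F), VALIDATE:-, TRANSFORM:-, EMIT:-] out:-; in:P1
Tick 2: [PARSE:P2(v=16,ok=F), VALIDATE:P1(v=2,ok=F), TRANSFORM:-, EMIT:-] out:-; in:P2
Tick 3: [PARSE:P3(v=8,ok=F), VALIDATE:P2(v=16,ok=F), TRANSFORM:P1(v=0,ok=F), EMIT:-] out:-; in:P3
Tick 4: [PARSE:P4(v=15,ok=F), VALIDATE:P3(v=8,ok=F), TRANSFORM:P2(v=0,ok=F), EMIT:P1(v=0,ok=F)] out:-; in:P4
Tick 5: [PARSE:P5(v=4,ok=F), VALIDATE:P4(v=15,ok=T), TRANSFORM:P3(v=0,ok=F), EMIT:P2(v=0,ok=F)] out:P1(v=0); in:P5
Tick 6: [PARSE:-, VALIDATE:P5(v=4,ok=F), TRANSFORM:P4(v=30,ok=T), EMIT:P3(v=0,ok=F)] out:P2(v=0); in:-
Tick 7: [PARSE:-, VALIDATE:-, TRANSFORM:P5(v=0,ok=F), EMIT:P4(v=30,ok=T)] out:P3(v=0); in:-
Tick 8: [PARSE:-, VALIDATE:-, TRANSFORM:-, EMIT:P5(v=0,ok=F)] out:P4(v=30); in:-
Tick 9: [PARSE:-, VALIDATE:-, TRANSFORM:-, EMIT:-] out:P5(v=0); in:-
P4: arrives tick 4, valid=True (id=4, id%4=0), emit tick 8, final value 30

Answer: 8 30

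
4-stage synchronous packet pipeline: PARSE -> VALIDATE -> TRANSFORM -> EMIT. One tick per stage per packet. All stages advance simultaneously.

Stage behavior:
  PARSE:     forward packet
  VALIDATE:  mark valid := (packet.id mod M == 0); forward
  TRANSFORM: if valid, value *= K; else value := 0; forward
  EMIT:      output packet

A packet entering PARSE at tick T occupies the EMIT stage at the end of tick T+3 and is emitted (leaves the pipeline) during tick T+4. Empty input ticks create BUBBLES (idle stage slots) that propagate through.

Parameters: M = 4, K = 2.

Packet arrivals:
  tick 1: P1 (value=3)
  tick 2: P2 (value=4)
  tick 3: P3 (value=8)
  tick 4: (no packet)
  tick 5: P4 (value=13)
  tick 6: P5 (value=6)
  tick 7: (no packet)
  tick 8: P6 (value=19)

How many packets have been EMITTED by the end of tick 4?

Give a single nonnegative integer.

Tick 1: [PARSE:P1(v=3,ok=F), VALIDATE:-, TRANSFORM:-, EMIT:-] out:-; in:P1
Tick 2: [PARSE:P2(v=4,ok=F), VALIDATE:P1(v=3,ok=F), TRANSFORM:-, EMIT:-] out:-; in:P2
Tick 3: [PARSE:P3(v=8,ok=F), VALIDATE:P2(v=4,ok=F), TRANSFORM:P1(v=0,ok=F), EMIT:-] out:-; in:P3
Tick 4: [PARSE:-, VALIDATE:P3(v=8,ok=F), TRANSFORM:P2(v=0,ok=F), EMIT:P1(v=0,ok=F)] out:-; in:-
Emitted by tick 4: []

Answer: 0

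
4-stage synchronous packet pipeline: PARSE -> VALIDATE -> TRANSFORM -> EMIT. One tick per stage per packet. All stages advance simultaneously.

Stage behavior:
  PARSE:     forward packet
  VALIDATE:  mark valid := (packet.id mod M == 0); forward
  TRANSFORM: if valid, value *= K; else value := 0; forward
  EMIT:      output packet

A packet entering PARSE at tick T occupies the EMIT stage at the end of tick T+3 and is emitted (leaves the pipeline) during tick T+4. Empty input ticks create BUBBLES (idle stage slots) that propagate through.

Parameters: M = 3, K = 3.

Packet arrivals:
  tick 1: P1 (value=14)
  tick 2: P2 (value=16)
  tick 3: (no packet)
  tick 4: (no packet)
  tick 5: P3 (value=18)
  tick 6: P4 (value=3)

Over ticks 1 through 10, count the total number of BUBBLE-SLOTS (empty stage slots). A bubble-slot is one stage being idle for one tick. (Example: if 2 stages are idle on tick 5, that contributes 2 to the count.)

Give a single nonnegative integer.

Answer: 24

Derivation:
Tick 1: [PARSE:P1(v=14,ok=F), VALIDATE:-, TRANSFORM:-, EMIT:-] out:-; bubbles=3
Tick 2: [PARSE:P2(v=16,ok=F), VALIDATE:P1(v=14,ok=F), TRANSFORM:-, EMIT:-] out:-; bubbles=2
Tick 3: [PARSE:-, VALIDATE:P2(v=16,ok=F), TRANSFORM:P1(v=0,ok=F), EMIT:-] out:-; bubbles=2
Tick 4: [PARSE:-, VALIDATE:-, TRANSFORM:P2(v=0,ok=F), EMIT:P1(v=0,ok=F)] out:-; bubbles=2
Tick 5: [PARSE:P3(v=18,ok=F), VALIDATE:-, TRANSFORM:-, EMIT:P2(v=0,ok=F)] out:P1(v=0); bubbles=2
Tick 6: [PARSE:P4(v=3,ok=F), VALIDATE:P3(v=18,ok=T), TRANSFORM:-, EMIT:-] out:P2(v=0); bubbles=2
Tick 7: [PARSE:-, VALIDATE:P4(v=3,ok=F), TRANSFORM:P3(v=54,ok=T), EMIT:-] out:-; bubbles=2
Tick 8: [PARSE:-, VALIDATE:-, TRANSFORM:P4(v=0,ok=F), EMIT:P3(v=54,ok=T)] out:-; bubbles=2
Tick 9: [PARSE:-, VALIDATE:-, TRANSFORM:-, EMIT:P4(v=0,ok=F)] out:P3(v=54); bubbles=3
Tick 10: [PARSE:-, VALIDATE:-, TRANSFORM:-, EMIT:-] out:P4(v=0); bubbles=4
Total bubble-slots: 24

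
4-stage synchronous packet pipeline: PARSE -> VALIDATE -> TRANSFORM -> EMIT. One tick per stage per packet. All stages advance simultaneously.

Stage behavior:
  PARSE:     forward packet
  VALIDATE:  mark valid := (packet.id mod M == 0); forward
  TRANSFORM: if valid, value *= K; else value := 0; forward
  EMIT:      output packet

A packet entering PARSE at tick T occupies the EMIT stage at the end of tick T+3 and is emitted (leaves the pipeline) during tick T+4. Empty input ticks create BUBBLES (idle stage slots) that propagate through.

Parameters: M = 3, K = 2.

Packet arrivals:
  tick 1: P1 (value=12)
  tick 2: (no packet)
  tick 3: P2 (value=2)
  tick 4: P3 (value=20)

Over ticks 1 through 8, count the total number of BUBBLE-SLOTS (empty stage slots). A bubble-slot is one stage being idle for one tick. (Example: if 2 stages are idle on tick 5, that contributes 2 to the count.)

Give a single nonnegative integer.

Answer: 20

Derivation:
Tick 1: [PARSE:P1(v=12,ok=F), VALIDATE:-, TRANSFORM:-, EMIT:-] out:-; bubbles=3
Tick 2: [PARSE:-, VALIDATE:P1(v=12,ok=F), TRANSFORM:-, EMIT:-] out:-; bubbles=3
Tick 3: [PARSE:P2(v=2,ok=F), VALIDATE:-, TRANSFORM:P1(v=0,ok=F), EMIT:-] out:-; bubbles=2
Tick 4: [PARSE:P3(v=20,ok=F), VALIDATE:P2(v=2,ok=F), TRANSFORM:-, EMIT:P1(v=0,ok=F)] out:-; bubbles=1
Tick 5: [PARSE:-, VALIDATE:P3(v=20,ok=T), TRANSFORM:P2(v=0,ok=F), EMIT:-] out:P1(v=0); bubbles=2
Tick 6: [PARSE:-, VALIDATE:-, TRANSFORM:P3(v=40,ok=T), EMIT:P2(v=0,ok=F)] out:-; bubbles=2
Tick 7: [PARSE:-, VALIDATE:-, TRANSFORM:-, EMIT:P3(v=40,ok=T)] out:P2(v=0); bubbles=3
Tick 8: [PARSE:-, VALIDATE:-, TRANSFORM:-, EMIT:-] out:P3(v=40); bubbles=4
Total bubble-slots: 20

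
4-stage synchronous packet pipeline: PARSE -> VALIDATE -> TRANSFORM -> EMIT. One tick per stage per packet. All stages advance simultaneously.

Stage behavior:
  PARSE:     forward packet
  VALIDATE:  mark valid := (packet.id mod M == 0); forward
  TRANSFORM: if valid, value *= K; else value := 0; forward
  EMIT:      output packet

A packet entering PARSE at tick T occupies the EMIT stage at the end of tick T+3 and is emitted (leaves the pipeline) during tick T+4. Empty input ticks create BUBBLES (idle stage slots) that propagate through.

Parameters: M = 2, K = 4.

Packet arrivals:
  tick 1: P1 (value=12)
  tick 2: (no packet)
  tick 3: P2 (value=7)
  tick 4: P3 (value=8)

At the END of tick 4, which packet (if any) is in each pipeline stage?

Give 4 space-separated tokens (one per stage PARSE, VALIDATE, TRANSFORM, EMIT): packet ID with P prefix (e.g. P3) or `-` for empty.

Answer: P3 P2 - P1

Derivation:
Tick 1: [PARSE:P1(v=12,ok=F), VALIDATE:-, TRANSFORM:-, EMIT:-] out:-; in:P1
Tick 2: [PARSE:-, VALIDATE:P1(v=12,ok=F), TRANSFORM:-, EMIT:-] out:-; in:-
Tick 3: [PARSE:P2(v=7,ok=F), VALIDATE:-, TRANSFORM:P1(v=0,ok=F), EMIT:-] out:-; in:P2
Tick 4: [PARSE:P3(v=8,ok=F), VALIDATE:P2(v=7,ok=T), TRANSFORM:-, EMIT:P1(v=0,ok=F)] out:-; in:P3
At end of tick 4: ['P3', 'P2', '-', 'P1']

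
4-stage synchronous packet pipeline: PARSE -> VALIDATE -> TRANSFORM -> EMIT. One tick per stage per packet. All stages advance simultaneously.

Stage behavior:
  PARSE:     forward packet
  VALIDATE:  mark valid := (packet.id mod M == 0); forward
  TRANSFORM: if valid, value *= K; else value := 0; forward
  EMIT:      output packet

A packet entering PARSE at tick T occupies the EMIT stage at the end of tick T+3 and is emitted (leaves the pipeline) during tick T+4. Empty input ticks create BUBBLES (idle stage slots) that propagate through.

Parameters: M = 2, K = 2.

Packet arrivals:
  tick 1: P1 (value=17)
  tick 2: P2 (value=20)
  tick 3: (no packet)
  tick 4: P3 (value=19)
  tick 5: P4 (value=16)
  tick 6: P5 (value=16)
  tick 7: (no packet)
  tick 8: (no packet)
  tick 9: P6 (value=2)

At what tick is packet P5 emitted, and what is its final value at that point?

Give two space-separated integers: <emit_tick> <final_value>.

Answer: 10 0

Derivation:
Tick 1: [PARSE:P1(v=17,ok=F), VALIDATE:-, TRANSFORM:-, EMIT:-] out:-; in:P1
Tick 2: [PARSE:P2(v=20,ok=F), VALIDATE:P1(v=17,ok=F), TRANSFORM:-, EMIT:-] out:-; in:P2
Tick 3: [PARSE:-, VALIDATE:P2(v=20,ok=T), TRANSFORM:P1(v=0,ok=F), EMIT:-] out:-; in:-
Tick 4: [PARSE:P3(v=19,ok=F), VALIDATE:-, TRANSFORM:P2(v=40,ok=T), EMIT:P1(v=0,ok=F)] out:-; in:P3
Tick 5: [PARSE:P4(v=16,ok=F), VALIDATE:P3(v=19,ok=F), TRANSFORM:-, EMIT:P2(v=40,ok=T)] out:P1(v=0); in:P4
Tick 6: [PARSE:P5(v=16,ok=F), VALIDATE:P4(v=16,ok=T), TRANSFORM:P3(v=0,ok=F), EMIT:-] out:P2(v=40); in:P5
Tick 7: [PARSE:-, VALIDATE:P5(v=16,ok=F), TRANSFORM:P4(v=32,ok=T), EMIT:P3(v=0,ok=F)] out:-; in:-
Tick 8: [PARSE:-, VALIDATE:-, TRANSFORM:P5(v=0,ok=F), EMIT:P4(v=32,ok=T)] out:P3(v=0); in:-
Tick 9: [PARSE:P6(v=2,ok=F), VALIDATE:-, TRANSFORM:-, EMIT:P5(v=0,ok=F)] out:P4(v=32); in:P6
Tick 10: [PARSE:-, VALIDATE:P6(v=2,ok=T), TRANSFORM:-, EMIT:-] out:P5(v=0); in:-
Tick 11: [PARSE:-, VALIDATE:-, TRANSFORM:P6(v=4,ok=T), EMIT:-] out:-; in:-
Tick 12: [PARSE:-, VALIDATE:-, TRANSFORM:-, EMIT:P6(v=4,ok=T)] out:-; in:-
Tick 13: [PARSE:-, VALIDATE:-, TRANSFORM:-, EMIT:-] out:P6(v=4); in:-
P5: arrives tick 6, valid=False (id=5, id%2=1), emit tick 10, final value 0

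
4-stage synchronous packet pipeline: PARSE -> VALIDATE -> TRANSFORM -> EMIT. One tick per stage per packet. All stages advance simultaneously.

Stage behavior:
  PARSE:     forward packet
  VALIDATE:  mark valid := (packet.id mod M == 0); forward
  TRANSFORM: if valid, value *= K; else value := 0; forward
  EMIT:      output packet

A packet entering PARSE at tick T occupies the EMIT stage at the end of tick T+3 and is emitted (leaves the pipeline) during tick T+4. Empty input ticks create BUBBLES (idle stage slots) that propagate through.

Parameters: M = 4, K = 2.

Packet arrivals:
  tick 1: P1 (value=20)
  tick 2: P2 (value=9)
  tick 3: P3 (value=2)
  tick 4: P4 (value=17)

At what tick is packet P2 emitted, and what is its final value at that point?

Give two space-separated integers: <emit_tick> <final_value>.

Answer: 6 0

Derivation:
Tick 1: [PARSE:P1(v=20,ok=F), VALIDATE:-, TRANSFORM:-, EMIT:-] out:-; in:P1
Tick 2: [PARSE:P2(v=9,ok=F), VALIDATE:P1(v=20,ok=F), TRANSFORM:-, EMIT:-] out:-; in:P2
Tick 3: [PARSE:P3(v=2,ok=F), VALIDATE:P2(v=9,ok=F), TRANSFORM:P1(v=0,ok=F), EMIT:-] out:-; in:P3
Tick 4: [PARSE:P4(v=17,ok=F), VALIDATE:P3(v=2,ok=F), TRANSFORM:P2(v=0,ok=F), EMIT:P1(v=0,ok=F)] out:-; in:P4
Tick 5: [PARSE:-, VALIDATE:P4(v=17,ok=T), TRANSFORM:P3(v=0,ok=F), EMIT:P2(v=0,ok=F)] out:P1(v=0); in:-
Tick 6: [PARSE:-, VALIDATE:-, TRANSFORM:P4(v=34,ok=T), EMIT:P3(v=0,ok=F)] out:P2(v=0); in:-
Tick 7: [PARSE:-, VALIDATE:-, TRANSFORM:-, EMIT:P4(v=34,ok=T)] out:P3(v=0); in:-
Tick 8: [PARSE:-, VALIDATE:-, TRANSFORM:-, EMIT:-] out:P4(v=34); in:-
P2: arrives tick 2, valid=False (id=2, id%4=2), emit tick 6, final value 0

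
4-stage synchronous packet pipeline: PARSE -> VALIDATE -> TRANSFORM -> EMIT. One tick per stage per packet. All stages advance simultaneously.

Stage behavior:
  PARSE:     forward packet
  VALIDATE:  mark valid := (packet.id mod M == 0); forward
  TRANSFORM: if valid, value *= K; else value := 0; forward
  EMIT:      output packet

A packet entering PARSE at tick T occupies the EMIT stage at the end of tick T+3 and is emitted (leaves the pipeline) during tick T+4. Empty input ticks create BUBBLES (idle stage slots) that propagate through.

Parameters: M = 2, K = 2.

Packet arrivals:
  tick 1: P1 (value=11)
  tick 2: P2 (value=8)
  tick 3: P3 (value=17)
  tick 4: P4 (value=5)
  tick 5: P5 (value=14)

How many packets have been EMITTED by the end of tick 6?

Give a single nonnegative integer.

Tick 1: [PARSE:P1(v=11,ok=F), VALIDATE:-, TRANSFORM:-, EMIT:-] out:-; in:P1
Tick 2: [PARSE:P2(v=8,ok=F), VALIDATE:P1(v=11,ok=F), TRANSFORM:-, EMIT:-] out:-; in:P2
Tick 3: [PARSE:P3(v=17,ok=F), VALIDATE:P2(v=8,ok=T), TRANSFORM:P1(v=0,ok=F), EMIT:-] out:-; in:P3
Tick 4: [PARSE:P4(v=5,ok=F), VALIDATE:P3(v=17,ok=F), TRANSFORM:P2(v=16,ok=T), EMIT:P1(v=0,ok=F)] out:-; in:P4
Tick 5: [PARSE:P5(v=14,ok=F), VALIDATE:P4(v=5,ok=T), TRANSFORM:P3(v=0,ok=F), EMIT:P2(v=16,ok=T)] out:P1(v=0); in:P5
Tick 6: [PARSE:-, VALIDATE:P5(v=14,ok=F), TRANSFORM:P4(v=10,ok=T), EMIT:P3(v=0,ok=F)] out:P2(v=16); in:-
Emitted by tick 6: ['P1', 'P2']

Answer: 2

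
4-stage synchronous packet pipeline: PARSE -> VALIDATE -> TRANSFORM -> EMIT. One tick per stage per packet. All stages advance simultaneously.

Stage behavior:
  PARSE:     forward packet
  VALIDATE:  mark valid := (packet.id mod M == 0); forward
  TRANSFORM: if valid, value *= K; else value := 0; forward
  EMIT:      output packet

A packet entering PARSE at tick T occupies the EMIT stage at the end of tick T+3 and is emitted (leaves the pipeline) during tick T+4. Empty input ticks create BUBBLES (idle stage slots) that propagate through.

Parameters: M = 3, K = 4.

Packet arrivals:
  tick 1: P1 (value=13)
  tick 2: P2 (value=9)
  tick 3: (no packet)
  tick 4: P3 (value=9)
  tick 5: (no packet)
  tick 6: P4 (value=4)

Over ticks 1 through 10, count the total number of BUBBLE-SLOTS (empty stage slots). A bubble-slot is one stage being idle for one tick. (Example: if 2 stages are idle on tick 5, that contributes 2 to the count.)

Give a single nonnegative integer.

Tick 1: [PARSE:P1(v=13,ok=F), VALIDATE:-, TRANSFORM:-, EMIT:-] out:-; bubbles=3
Tick 2: [PARSE:P2(v=9,ok=F), VALIDATE:P1(v=13,ok=F), TRANSFORM:-, EMIT:-] out:-; bubbles=2
Tick 3: [PARSE:-, VALIDATE:P2(v=9,ok=F), TRANSFORM:P1(v=0,ok=F), EMIT:-] out:-; bubbles=2
Tick 4: [PARSE:P3(v=9,ok=F), VALIDATE:-, TRANSFORM:P2(v=0,ok=F), EMIT:P1(v=0,ok=F)] out:-; bubbles=1
Tick 5: [PARSE:-, VALIDATE:P3(v=9,ok=T), TRANSFORM:-, EMIT:P2(v=0,ok=F)] out:P1(v=0); bubbles=2
Tick 6: [PARSE:P4(v=4,ok=F), VALIDATE:-, TRANSFORM:P3(v=36,ok=T), EMIT:-] out:P2(v=0); bubbles=2
Tick 7: [PARSE:-, VALIDATE:P4(v=4,ok=F), TRANSFORM:-, EMIT:P3(v=36,ok=T)] out:-; bubbles=2
Tick 8: [PARSE:-, VALIDATE:-, TRANSFORM:P4(v=0,ok=F), EMIT:-] out:P3(v=36); bubbles=3
Tick 9: [PARSE:-, VALIDATE:-, TRANSFORM:-, EMIT:P4(v=0,ok=F)] out:-; bubbles=3
Tick 10: [PARSE:-, VALIDATE:-, TRANSFORM:-, EMIT:-] out:P4(v=0); bubbles=4
Total bubble-slots: 24

Answer: 24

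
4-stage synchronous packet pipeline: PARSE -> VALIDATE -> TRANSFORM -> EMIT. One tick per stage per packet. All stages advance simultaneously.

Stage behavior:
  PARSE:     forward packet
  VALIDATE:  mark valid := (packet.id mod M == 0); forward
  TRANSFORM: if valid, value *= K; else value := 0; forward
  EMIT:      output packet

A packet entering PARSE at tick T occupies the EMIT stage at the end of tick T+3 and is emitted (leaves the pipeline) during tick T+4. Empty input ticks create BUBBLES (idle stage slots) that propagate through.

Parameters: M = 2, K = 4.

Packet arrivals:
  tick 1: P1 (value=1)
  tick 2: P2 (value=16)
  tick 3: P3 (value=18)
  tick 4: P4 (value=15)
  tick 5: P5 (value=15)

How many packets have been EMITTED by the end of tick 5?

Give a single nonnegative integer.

Tick 1: [PARSE:P1(v=1,ok=F), VALIDATE:-, TRANSFORM:-, EMIT:-] out:-; in:P1
Tick 2: [PARSE:P2(v=16,ok=F), VALIDATE:P1(v=1,ok=F), TRANSFORM:-, EMIT:-] out:-; in:P2
Tick 3: [PARSE:P3(v=18,ok=F), VALIDATE:P2(v=16,ok=T), TRANSFORM:P1(v=0,ok=F), EMIT:-] out:-; in:P3
Tick 4: [PARSE:P4(v=15,ok=F), VALIDATE:P3(v=18,ok=F), TRANSFORM:P2(v=64,ok=T), EMIT:P1(v=0,ok=F)] out:-; in:P4
Tick 5: [PARSE:P5(v=15,ok=F), VALIDATE:P4(v=15,ok=T), TRANSFORM:P3(v=0,ok=F), EMIT:P2(v=64,ok=T)] out:P1(v=0); in:P5
Emitted by tick 5: ['P1']

Answer: 1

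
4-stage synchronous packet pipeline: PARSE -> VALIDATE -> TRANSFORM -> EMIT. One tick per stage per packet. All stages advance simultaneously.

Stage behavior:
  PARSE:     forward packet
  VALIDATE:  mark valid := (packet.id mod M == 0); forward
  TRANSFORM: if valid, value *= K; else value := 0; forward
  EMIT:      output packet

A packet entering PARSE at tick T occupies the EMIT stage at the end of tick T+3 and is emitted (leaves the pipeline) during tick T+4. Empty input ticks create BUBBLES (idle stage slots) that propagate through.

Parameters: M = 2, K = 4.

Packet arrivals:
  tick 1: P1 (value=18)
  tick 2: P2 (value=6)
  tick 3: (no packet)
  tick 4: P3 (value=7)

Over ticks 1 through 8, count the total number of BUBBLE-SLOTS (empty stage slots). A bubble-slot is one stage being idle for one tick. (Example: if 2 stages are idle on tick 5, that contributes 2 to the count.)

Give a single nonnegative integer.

Answer: 20

Derivation:
Tick 1: [PARSE:P1(v=18,ok=F), VALIDATE:-, TRANSFORM:-, EMIT:-] out:-; bubbles=3
Tick 2: [PARSE:P2(v=6,ok=F), VALIDATE:P1(v=18,ok=F), TRANSFORM:-, EMIT:-] out:-; bubbles=2
Tick 3: [PARSE:-, VALIDATE:P2(v=6,ok=T), TRANSFORM:P1(v=0,ok=F), EMIT:-] out:-; bubbles=2
Tick 4: [PARSE:P3(v=7,ok=F), VALIDATE:-, TRANSFORM:P2(v=24,ok=T), EMIT:P1(v=0,ok=F)] out:-; bubbles=1
Tick 5: [PARSE:-, VALIDATE:P3(v=7,ok=F), TRANSFORM:-, EMIT:P2(v=24,ok=T)] out:P1(v=0); bubbles=2
Tick 6: [PARSE:-, VALIDATE:-, TRANSFORM:P3(v=0,ok=F), EMIT:-] out:P2(v=24); bubbles=3
Tick 7: [PARSE:-, VALIDATE:-, TRANSFORM:-, EMIT:P3(v=0,ok=F)] out:-; bubbles=3
Tick 8: [PARSE:-, VALIDATE:-, TRANSFORM:-, EMIT:-] out:P3(v=0); bubbles=4
Total bubble-slots: 20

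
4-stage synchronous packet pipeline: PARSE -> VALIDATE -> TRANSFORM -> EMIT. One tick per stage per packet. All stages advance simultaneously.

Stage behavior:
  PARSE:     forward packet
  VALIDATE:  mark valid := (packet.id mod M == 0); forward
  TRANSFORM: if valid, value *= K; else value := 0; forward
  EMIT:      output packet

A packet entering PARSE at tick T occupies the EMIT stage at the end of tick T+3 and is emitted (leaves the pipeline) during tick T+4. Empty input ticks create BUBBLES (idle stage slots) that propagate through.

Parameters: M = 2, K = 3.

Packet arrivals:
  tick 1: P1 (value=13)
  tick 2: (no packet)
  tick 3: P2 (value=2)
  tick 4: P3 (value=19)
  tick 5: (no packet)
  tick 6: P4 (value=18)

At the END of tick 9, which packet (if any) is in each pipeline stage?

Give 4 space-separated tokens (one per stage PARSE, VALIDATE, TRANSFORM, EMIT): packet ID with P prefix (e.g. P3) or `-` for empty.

Answer: - - - P4

Derivation:
Tick 1: [PARSE:P1(v=13,ok=F), VALIDATE:-, TRANSFORM:-, EMIT:-] out:-; in:P1
Tick 2: [PARSE:-, VALIDATE:P1(v=13,ok=F), TRANSFORM:-, EMIT:-] out:-; in:-
Tick 3: [PARSE:P2(v=2,ok=F), VALIDATE:-, TRANSFORM:P1(v=0,ok=F), EMIT:-] out:-; in:P2
Tick 4: [PARSE:P3(v=19,ok=F), VALIDATE:P2(v=2,ok=T), TRANSFORM:-, EMIT:P1(v=0,ok=F)] out:-; in:P3
Tick 5: [PARSE:-, VALIDATE:P3(v=19,ok=F), TRANSFORM:P2(v=6,ok=T), EMIT:-] out:P1(v=0); in:-
Tick 6: [PARSE:P4(v=18,ok=F), VALIDATE:-, TRANSFORM:P3(v=0,ok=F), EMIT:P2(v=6,ok=T)] out:-; in:P4
Tick 7: [PARSE:-, VALIDATE:P4(v=18,ok=T), TRANSFORM:-, EMIT:P3(v=0,ok=F)] out:P2(v=6); in:-
Tick 8: [PARSE:-, VALIDATE:-, TRANSFORM:P4(v=54,ok=T), EMIT:-] out:P3(v=0); in:-
Tick 9: [PARSE:-, VALIDATE:-, TRANSFORM:-, EMIT:P4(v=54,ok=T)] out:-; in:-
At end of tick 9: ['-', '-', '-', 'P4']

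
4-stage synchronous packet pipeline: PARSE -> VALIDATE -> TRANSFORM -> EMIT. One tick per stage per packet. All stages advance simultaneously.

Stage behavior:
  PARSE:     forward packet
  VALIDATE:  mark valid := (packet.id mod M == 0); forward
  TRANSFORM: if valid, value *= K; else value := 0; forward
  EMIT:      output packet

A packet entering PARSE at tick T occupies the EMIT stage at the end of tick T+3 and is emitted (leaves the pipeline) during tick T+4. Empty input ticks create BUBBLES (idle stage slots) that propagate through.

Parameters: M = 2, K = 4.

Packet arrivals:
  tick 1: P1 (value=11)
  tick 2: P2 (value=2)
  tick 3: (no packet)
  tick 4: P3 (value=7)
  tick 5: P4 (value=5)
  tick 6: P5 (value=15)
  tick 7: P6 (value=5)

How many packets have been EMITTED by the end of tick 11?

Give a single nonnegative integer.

Answer: 6

Derivation:
Tick 1: [PARSE:P1(v=11,ok=F), VALIDATE:-, TRANSFORM:-, EMIT:-] out:-; in:P1
Tick 2: [PARSE:P2(v=2,ok=F), VALIDATE:P1(v=11,ok=F), TRANSFORM:-, EMIT:-] out:-; in:P2
Tick 3: [PARSE:-, VALIDATE:P2(v=2,ok=T), TRANSFORM:P1(v=0,ok=F), EMIT:-] out:-; in:-
Tick 4: [PARSE:P3(v=7,ok=F), VALIDATE:-, TRANSFORM:P2(v=8,ok=T), EMIT:P1(v=0,ok=F)] out:-; in:P3
Tick 5: [PARSE:P4(v=5,ok=F), VALIDATE:P3(v=7,ok=F), TRANSFORM:-, EMIT:P2(v=8,ok=T)] out:P1(v=0); in:P4
Tick 6: [PARSE:P5(v=15,ok=F), VALIDATE:P4(v=5,ok=T), TRANSFORM:P3(v=0,ok=F), EMIT:-] out:P2(v=8); in:P5
Tick 7: [PARSE:P6(v=5,ok=F), VALIDATE:P5(v=15,ok=F), TRANSFORM:P4(v=20,ok=T), EMIT:P3(v=0,ok=F)] out:-; in:P6
Tick 8: [PARSE:-, VALIDATE:P6(v=5,ok=T), TRANSFORM:P5(v=0,ok=F), EMIT:P4(v=20,ok=T)] out:P3(v=0); in:-
Tick 9: [PARSE:-, VALIDATE:-, TRANSFORM:P6(v=20,ok=T), EMIT:P5(v=0,ok=F)] out:P4(v=20); in:-
Tick 10: [PARSE:-, VALIDATE:-, TRANSFORM:-, EMIT:P6(v=20,ok=T)] out:P5(v=0); in:-
Tick 11: [PARSE:-, VALIDATE:-, TRANSFORM:-, EMIT:-] out:P6(v=20); in:-
Emitted by tick 11: ['P1', 'P2', 'P3', 'P4', 'P5', 'P6']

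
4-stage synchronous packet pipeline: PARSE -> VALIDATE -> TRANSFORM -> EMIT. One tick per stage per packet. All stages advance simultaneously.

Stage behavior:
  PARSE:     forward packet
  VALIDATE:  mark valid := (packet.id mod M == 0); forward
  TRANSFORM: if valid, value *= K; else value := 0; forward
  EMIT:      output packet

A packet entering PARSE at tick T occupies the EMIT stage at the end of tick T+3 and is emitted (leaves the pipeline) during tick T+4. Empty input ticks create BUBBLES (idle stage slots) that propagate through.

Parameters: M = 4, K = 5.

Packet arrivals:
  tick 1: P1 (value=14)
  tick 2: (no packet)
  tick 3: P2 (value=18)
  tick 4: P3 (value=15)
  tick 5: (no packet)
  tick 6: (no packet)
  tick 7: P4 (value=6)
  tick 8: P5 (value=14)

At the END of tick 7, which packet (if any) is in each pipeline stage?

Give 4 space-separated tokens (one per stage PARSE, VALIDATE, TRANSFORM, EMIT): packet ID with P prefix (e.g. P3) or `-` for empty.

Tick 1: [PARSE:P1(v=14,ok=F), VALIDATE:-, TRANSFORM:-, EMIT:-] out:-; in:P1
Tick 2: [PARSE:-, VALIDATE:P1(v=14,ok=F), TRANSFORM:-, EMIT:-] out:-; in:-
Tick 3: [PARSE:P2(v=18,ok=F), VALIDATE:-, TRANSFORM:P1(v=0,ok=F), EMIT:-] out:-; in:P2
Tick 4: [PARSE:P3(v=15,ok=F), VALIDATE:P2(v=18,ok=F), TRANSFORM:-, EMIT:P1(v=0,ok=F)] out:-; in:P3
Tick 5: [PARSE:-, VALIDATE:P3(v=15,ok=F), TRANSFORM:P2(v=0,ok=F), EMIT:-] out:P1(v=0); in:-
Tick 6: [PARSE:-, VALIDATE:-, TRANSFORM:P3(v=0,ok=F), EMIT:P2(v=0,ok=F)] out:-; in:-
Tick 7: [PARSE:P4(v=6,ok=F), VALIDATE:-, TRANSFORM:-, EMIT:P3(v=0,ok=F)] out:P2(v=0); in:P4
At end of tick 7: ['P4', '-', '-', 'P3']

Answer: P4 - - P3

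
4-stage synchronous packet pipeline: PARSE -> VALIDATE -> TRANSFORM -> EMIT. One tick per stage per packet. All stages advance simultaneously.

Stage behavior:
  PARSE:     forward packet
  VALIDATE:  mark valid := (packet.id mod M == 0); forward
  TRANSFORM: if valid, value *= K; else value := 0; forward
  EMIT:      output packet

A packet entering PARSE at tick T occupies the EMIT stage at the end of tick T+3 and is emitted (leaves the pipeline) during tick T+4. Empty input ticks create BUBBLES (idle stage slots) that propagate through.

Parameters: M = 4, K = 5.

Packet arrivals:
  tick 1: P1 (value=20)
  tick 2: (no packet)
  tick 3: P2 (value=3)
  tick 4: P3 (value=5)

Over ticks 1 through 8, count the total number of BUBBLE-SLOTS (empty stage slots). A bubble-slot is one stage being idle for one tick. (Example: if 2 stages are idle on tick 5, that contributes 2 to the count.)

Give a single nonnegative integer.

Tick 1: [PARSE:P1(v=20,ok=F), VALIDATE:-, TRANSFORM:-, EMIT:-] out:-; bubbles=3
Tick 2: [PARSE:-, VALIDATE:P1(v=20,ok=F), TRANSFORM:-, EMIT:-] out:-; bubbles=3
Tick 3: [PARSE:P2(v=3,ok=F), VALIDATE:-, TRANSFORM:P1(v=0,ok=F), EMIT:-] out:-; bubbles=2
Tick 4: [PARSE:P3(v=5,ok=F), VALIDATE:P2(v=3,ok=F), TRANSFORM:-, EMIT:P1(v=0,ok=F)] out:-; bubbles=1
Tick 5: [PARSE:-, VALIDATE:P3(v=5,ok=F), TRANSFORM:P2(v=0,ok=F), EMIT:-] out:P1(v=0); bubbles=2
Tick 6: [PARSE:-, VALIDATE:-, TRANSFORM:P3(v=0,ok=F), EMIT:P2(v=0,ok=F)] out:-; bubbles=2
Tick 7: [PARSE:-, VALIDATE:-, TRANSFORM:-, EMIT:P3(v=0,ok=F)] out:P2(v=0); bubbles=3
Tick 8: [PARSE:-, VALIDATE:-, TRANSFORM:-, EMIT:-] out:P3(v=0); bubbles=4
Total bubble-slots: 20

Answer: 20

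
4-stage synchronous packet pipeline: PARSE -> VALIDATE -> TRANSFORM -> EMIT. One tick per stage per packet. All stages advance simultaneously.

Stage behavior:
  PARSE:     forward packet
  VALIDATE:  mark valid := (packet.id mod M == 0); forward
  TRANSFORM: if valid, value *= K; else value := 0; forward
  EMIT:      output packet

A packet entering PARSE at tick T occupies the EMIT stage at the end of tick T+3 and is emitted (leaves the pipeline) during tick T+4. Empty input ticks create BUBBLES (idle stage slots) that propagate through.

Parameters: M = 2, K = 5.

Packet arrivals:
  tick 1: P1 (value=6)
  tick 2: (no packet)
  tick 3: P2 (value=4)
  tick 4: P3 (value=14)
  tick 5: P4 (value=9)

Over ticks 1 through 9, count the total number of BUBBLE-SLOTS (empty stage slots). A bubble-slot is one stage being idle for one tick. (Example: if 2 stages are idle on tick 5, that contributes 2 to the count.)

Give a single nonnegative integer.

Tick 1: [PARSE:P1(v=6,ok=F), VALIDATE:-, TRANSFORM:-, EMIT:-] out:-; bubbles=3
Tick 2: [PARSE:-, VALIDATE:P1(v=6,ok=F), TRANSFORM:-, EMIT:-] out:-; bubbles=3
Tick 3: [PARSE:P2(v=4,ok=F), VALIDATE:-, TRANSFORM:P1(v=0,ok=F), EMIT:-] out:-; bubbles=2
Tick 4: [PARSE:P3(v=14,ok=F), VALIDATE:P2(v=4,ok=T), TRANSFORM:-, EMIT:P1(v=0,ok=F)] out:-; bubbles=1
Tick 5: [PARSE:P4(v=9,ok=F), VALIDATE:P3(v=14,ok=F), TRANSFORM:P2(v=20,ok=T), EMIT:-] out:P1(v=0); bubbles=1
Tick 6: [PARSE:-, VALIDATE:P4(v=9,ok=T), TRANSFORM:P3(v=0,ok=F), EMIT:P2(v=20,ok=T)] out:-; bubbles=1
Tick 7: [PARSE:-, VALIDATE:-, TRANSFORM:P4(v=45,ok=T), EMIT:P3(v=0,ok=F)] out:P2(v=20); bubbles=2
Tick 8: [PARSE:-, VALIDATE:-, TRANSFORM:-, EMIT:P4(v=45,ok=T)] out:P3(v=0); bubbles=3
Tick 9: [PARSE:-, VALIDATE:-, TRANSFORM:-, EMIT:-] out:P4(v=45); bubbles=4
Total bubble-slots: 20

Answer: 20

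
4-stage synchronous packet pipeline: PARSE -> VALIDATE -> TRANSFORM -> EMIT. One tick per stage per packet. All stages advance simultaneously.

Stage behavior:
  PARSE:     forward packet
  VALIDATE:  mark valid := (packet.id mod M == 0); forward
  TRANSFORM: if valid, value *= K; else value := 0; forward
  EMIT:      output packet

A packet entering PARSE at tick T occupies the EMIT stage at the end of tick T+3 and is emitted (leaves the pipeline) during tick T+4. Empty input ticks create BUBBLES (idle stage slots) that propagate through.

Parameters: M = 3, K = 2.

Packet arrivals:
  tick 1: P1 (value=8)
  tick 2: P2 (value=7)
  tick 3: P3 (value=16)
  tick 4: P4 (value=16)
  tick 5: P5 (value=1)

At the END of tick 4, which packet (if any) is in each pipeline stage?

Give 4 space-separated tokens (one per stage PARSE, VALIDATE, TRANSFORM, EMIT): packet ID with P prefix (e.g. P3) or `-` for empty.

Answer: P4 P3 P2 P1

Derivation:
Tick 1: [PARSE:P1(v=8,ok=F), VALIDATE:-, TRANSFORM:-, EMIT:-] out:-; in:P1
Tick 2: [PARSE:P2(v=7,ok=F), VALIDATE:P1(v=8,ok=F), TRANSFORM:-, EMIT:-] out:-; in:P2
Tick 3: [PARSE:P3(v=16,ok=F), VALIDATE:P2(v=7,ok=F), TRANSFORM:P1(v=0,ok=F), EMIT:-] out:-; in:P3
Tick 4: [PARSE:P4(v=16,ok=F), VALIDATE:P3(v=16,ok=T), TRANSFORM:P2(v=0,ok=F), EMIT:P1(v=0,ok=F)] out:-; in:P4
At end of tick 4: ['P4', 'P3', 'P2', 'P1']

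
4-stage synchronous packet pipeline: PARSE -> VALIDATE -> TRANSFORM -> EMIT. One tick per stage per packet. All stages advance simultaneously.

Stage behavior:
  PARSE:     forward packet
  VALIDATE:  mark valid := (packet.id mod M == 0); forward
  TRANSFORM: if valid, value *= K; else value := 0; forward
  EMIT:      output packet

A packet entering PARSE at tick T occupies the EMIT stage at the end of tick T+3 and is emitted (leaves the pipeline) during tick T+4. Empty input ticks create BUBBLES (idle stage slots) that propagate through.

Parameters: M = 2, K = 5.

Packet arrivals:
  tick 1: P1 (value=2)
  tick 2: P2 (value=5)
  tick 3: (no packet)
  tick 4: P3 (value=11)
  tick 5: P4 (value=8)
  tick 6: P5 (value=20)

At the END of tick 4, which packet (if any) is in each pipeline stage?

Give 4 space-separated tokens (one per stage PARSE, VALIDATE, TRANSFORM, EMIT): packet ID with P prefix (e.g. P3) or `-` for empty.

Answer: P3 - P2 P1

Derivation:
Tick 1: [PARSE:P1(v=2,ok=F), VALIDATE:-, TRANSFORM:-, EMIT:-] out:-; in:P1
Tick 2: [PARSE:P2(v=5,ok=F), VALIDATE:P1(v=2,ok=F), TRANSFORM:-, EMIT:-] out:-; in:P2
Tick 3: [PARSE:-, VALIDATE:P2(v=5,ok=T), TRANSFORM:P1(v=0,ok=F), EMIT:-] out:-; in:-
Tick 4: [PARSE:P3(v=11,ok=F), VALIDATE:-, TRANSFORM:P2(v=25,ok=T), EMIT:P1(v=0,ok=F)] out:-; in:P3
At end of tick 4: ['P3', '-', 'P2', 'P1']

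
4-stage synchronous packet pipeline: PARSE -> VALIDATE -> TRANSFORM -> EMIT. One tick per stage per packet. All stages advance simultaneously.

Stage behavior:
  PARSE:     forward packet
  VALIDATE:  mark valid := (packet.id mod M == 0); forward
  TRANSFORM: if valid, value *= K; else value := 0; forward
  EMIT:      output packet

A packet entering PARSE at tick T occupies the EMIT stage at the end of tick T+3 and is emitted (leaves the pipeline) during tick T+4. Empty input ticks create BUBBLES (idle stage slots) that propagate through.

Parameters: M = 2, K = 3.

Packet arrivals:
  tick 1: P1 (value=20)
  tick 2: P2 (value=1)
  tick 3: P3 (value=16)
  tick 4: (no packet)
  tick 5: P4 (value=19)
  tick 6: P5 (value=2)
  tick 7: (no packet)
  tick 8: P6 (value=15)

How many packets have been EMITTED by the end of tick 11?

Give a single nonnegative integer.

Tick 1: [PARSE:P1(v=20,ok=F), VALIDATE:-, TRANSFORM:-, EMIT:-] out:-; in:P1
Tick 2: [PARSE:P2(v=1,ok=F), VALIDATE:P1(v=20,ok=F), TRANSFORM:-, EMIT:-] out:-; in:P2
Tick 3: [PARSE:P3(v=16,ok=F), VALIDATE:P2(v=1,ok=T), TRANSFORM:P1(v=0,ok=F), EMIT:-] out:-; in:P3
Tick 4: [PARSE:-, VALIDATE:P3(v=16,ok=F), TRANSFORM:P2(v=3,ok=T), EMIT:P1(v=0,ok=F)] out:-; in:-
Tick 5: [PARSE:P4(v=19,ok=F), VALIDATE:-, TRANSFORM:P3(v=0,ok=F), EMIT:P2(v=3,ok=T)] out:P1(v=0); in:P4
Tick 6: [PARSE:P5(v=2,ok=F), VALIDATE:P4(v=19,ok=T), TRANSFORM:-, EMIT:P3(v=0,ok=F)] out:P2(v=3); in:P5
Tick 7: [PARSE:-, VALIDATE:P5(v=2,ok=F), TRANSFORM:P4(v=57,ok=T), EMIT:-] out:P3(v=0); in:-
Tick 8: [PARSE:P6(v=15,ok=F), VALIDATE:-, TRANSFORM:P5(v=0,ok=F), EMIT:P4(v=57,ok=T)] out:-; in:P6
Tick 9: [PARSE:-, VALIDATE:P6(v=15,ok=T), TRANSFORM:-, EMIT:P5(v=0,ok=F)] out:P4(v=57); in:-
Tick 10: [PARSE:-, VALIDATE:-, TRANSFORM:P6(v=45,ok=T), EMIT:-] out:P5(v=0); in:-
Tick 11: [PARSE:-, VALIDATE:-, TRANSFORM:-, EMIT:P6(v=45,ok=T)] out:-; in:-
Emitted by tick 11: ['P1', 'P2', 'P3', 'P4', 'P5']

Answer: 5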